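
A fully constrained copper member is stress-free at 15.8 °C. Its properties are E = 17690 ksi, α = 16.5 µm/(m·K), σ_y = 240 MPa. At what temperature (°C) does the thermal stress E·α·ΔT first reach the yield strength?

135 °C

E = 17690 ksi = 122.0 GPa.
E·α·ΔT = 240.0 MPa ⇒ ΔT = 240.0 / (122.0×10³ × 16.5×10⁻⁶) = 119.3 K.
T = 15.8 + 119.3 = 135.1 °C.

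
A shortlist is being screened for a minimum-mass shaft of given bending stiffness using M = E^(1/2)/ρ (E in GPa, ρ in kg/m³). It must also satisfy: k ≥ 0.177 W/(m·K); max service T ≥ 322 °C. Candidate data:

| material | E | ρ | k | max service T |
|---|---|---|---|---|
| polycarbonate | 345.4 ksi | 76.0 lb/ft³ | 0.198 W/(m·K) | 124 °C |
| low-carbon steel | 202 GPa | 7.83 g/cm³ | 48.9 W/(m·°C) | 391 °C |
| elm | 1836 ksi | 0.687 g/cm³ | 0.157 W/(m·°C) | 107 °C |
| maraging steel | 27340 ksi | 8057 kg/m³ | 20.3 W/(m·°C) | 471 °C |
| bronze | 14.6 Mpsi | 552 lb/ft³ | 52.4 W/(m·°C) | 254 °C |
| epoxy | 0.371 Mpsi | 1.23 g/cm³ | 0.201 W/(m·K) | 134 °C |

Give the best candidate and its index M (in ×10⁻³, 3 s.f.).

Screen on constraints: k ≥ 0.177 W/(m·K); max service T ≥ 322 °C. Survivors: low-carbon steel, maraging steel.
Putting every candidate on a common basis:
  low-carbon steel: E = 202.0 GPa, ρ = 7830 kg/m³
  maraging steel: E = 188.5 GPa, ρ = 8057 kg/m³
  low-carbon steel: M = 1.82×10⁻³
  maraging steel: M = 1.70×10⁻³
Low-carbon steel has the largest M.

low-carbon steel, M = 1.82×10⁻³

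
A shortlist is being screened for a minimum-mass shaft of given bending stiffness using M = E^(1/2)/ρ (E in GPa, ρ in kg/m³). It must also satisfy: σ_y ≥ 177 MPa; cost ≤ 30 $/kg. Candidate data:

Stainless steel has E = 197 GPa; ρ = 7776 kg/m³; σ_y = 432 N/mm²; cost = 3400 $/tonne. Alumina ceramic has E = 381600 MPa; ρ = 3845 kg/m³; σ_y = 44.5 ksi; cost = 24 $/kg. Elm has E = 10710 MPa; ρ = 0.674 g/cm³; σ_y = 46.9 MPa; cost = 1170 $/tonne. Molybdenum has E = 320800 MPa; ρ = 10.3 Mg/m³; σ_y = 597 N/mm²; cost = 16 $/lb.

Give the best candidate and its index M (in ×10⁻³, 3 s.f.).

Screen on constraints: σ_y ≥ 177 MPa; cost ≤ 30 $/kg. Survivors: stainless steel, alumina ceramic.
Normalizing units and computing the index:
  stainless steel: E = 197.0 GPa, ρ = 7776 kg/m³
  alumina ceramic: E = 381.6 GPa, ρ = 3845 kg/m³
  alumina ceramic: M = 5.08×10⁻³
  stainless steel: M = 1.80×10⁻³
Highest index: alumina ceramic.

alumina ceramic, M = 5.08×10⁻³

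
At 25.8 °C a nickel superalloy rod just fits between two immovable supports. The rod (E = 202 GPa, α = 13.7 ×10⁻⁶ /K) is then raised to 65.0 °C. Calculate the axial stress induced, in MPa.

108 MPa

ΔT = 39.20 K. Constrained thermal stress σ = E·α·ΔT = 202.0×10³ MPa × 13.7×10⁻⁶ × 39.20 = 108 MPa (compressive).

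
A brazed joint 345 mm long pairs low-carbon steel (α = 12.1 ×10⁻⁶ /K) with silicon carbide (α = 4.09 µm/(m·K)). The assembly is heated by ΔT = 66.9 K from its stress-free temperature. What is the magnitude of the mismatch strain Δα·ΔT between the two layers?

Δα = |12.1 − 4.09|×10⁻⁶/K = 8.01×10⁻⁶/K.
Mismatch strain = Δα·ΔT = 8.01×10⁻⁶ × 66.9 = 5.36×10⁻⁴.

5.36×10⁻⁴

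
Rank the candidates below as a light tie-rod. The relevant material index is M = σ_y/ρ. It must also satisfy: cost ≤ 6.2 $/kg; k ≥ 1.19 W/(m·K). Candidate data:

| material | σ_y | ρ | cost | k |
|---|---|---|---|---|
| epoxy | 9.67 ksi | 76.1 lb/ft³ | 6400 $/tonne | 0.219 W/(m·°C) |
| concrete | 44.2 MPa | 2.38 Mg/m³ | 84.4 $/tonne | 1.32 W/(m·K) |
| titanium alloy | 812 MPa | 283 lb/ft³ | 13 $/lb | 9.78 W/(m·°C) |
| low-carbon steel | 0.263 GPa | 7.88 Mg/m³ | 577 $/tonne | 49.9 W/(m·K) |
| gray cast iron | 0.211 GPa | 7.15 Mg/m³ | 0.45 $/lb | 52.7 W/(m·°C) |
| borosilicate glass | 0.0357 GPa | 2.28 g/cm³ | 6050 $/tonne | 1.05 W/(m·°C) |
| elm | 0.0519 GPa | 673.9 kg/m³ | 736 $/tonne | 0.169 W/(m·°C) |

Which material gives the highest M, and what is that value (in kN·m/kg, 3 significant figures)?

low-carbon steel, M = 33.4 kN·m/kg

Screen on constraints: cost ≤ 6.2 $/kg; k ≥ 1.19 W/(m·K). Survivors: concrete, low-carbon steel, gray cast iron.
Convert each candidate to consistent units, then evaluate M:
  concrete: σ_y = 44.20 MPa, ρ = 2380 kg/m³
  low-carbon steel: σ_y = 263.0 MPa, ρ = 7880 kg/m³
  gray cast iron: σ_y = 211.0 MPa, ρ = 7150 kg/m³
  low-carbon steel: M = 33.4 kN·m/kg
  gray cast iron: M = 29.5 kN·m/kg
  concrete: M = 18.6 kN·m/kg
Low-carbon steel has the largest M.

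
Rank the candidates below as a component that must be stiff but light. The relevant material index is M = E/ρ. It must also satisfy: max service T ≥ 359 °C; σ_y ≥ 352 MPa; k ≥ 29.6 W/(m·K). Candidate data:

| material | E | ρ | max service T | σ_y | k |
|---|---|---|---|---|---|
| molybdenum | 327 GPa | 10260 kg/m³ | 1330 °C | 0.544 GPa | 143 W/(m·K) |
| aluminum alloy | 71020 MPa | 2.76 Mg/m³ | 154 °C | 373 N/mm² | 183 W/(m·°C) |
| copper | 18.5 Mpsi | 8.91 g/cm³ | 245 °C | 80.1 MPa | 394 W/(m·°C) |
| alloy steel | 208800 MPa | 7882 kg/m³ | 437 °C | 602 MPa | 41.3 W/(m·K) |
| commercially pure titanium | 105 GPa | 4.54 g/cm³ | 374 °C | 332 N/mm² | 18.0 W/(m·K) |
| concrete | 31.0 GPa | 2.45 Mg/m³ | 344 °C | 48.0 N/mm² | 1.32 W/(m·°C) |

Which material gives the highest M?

molybdenum

Screen on constraints: max service T ≥ 359 °C; σ_y ≥ 352 MPa; k ≥ 29.6 W/(m·K). Survivors: molybdenum, alloy steel.
After converting to SI:
  molybdenum: E = 327.0 GPa, ρ = 10260 kg/m³
  alloy steel: E = 208.8 GPa, ρ = 7882 kg/m³
  molybdenum: M = 31.9 MN·m/kg
  alloy steel: M = 26.5 MN·m/kg
Molybdenum ranks first.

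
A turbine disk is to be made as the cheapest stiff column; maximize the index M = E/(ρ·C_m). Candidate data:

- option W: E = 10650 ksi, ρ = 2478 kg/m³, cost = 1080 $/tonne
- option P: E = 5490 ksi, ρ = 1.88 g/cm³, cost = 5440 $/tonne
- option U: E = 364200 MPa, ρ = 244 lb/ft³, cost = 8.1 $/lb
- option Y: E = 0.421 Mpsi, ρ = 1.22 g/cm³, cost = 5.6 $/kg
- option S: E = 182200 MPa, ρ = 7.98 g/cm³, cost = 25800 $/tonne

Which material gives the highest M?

In SI units:
  option W: E = 73.43 GPa, ρ = 2478 kg/m³, cost = 1.080 $/kg
  option P: E = 37.85 GPa, ρ = 1880 kg/m³, cost = 5.440 $/kg
  option U: E = 364.2 GPa, ρ = 3909 kg/m³, cost = 17.86 $/kg
  option Y: E = 2.903 GPa, ρ = 1220 kg/m³, cost = 5.600 $/kg
  option S: E = 182.2 GPa, ρ = 7980 kg/m³, cost = 25.80 $/kg
  option W: M = 27.4 MN·m per $
  option U: M = 5.22 MN·m per $
  option P: M = 3.70 MN·m per $
  option S: M = 0.885 MN·m per $
  option Y: M = 0.425 MN·m per $
Highest index: option W.

option W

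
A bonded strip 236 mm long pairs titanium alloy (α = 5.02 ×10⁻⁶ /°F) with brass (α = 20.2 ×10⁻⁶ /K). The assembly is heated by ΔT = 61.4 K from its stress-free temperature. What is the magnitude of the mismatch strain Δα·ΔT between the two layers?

titanium alloy: α = 5.02×10⁻⁶/°F × 9/5 = 9.04×10⁻⁶/K.
Δα = |9.04 − 20.2|×10⁻⁶/K = 11.2×10⁻⁶/K.
Mismatch strain = Δα·ΔT = 11.2×10⁻⁶ × 61.4 = 6.85×10⁻⁴.

6.85×10⁻⁴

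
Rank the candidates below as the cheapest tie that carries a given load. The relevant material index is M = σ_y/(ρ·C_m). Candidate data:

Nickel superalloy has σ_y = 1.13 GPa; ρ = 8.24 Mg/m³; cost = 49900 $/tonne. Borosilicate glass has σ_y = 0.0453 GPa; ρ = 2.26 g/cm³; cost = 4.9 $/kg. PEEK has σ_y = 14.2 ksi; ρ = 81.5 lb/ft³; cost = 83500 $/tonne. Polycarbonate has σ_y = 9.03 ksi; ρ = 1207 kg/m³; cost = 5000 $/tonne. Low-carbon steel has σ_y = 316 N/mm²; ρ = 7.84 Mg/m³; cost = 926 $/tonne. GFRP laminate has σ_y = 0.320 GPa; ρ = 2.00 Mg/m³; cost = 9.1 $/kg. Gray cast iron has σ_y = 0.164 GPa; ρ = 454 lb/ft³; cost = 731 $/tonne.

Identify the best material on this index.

low-carbon steel

Putting every candidate on a common basis:
  nickel superalloy: σ_y = 1130 MPa, ρ = 8240 kg/m³, cost = 49.90 $/kg
  borosilicate glass: σ_y = 45.30 MPa, ρ = 2260 kg/m³, cost = 4.900 $/kg
  PEEK: σ_y = 97.91 MPa, ρ = 1306 kg/m³, cost = 83.50 $/kg
  polycarbonate: σ_y = 62.26 MPa, ρ = 1207 kg/m³, cost = 5.000 $/kg
  low-carbon steel: σ_y = 316.0 MPa, ρ = 7840 kg/m³, cost = 0.9260 $/kg
  GFRP laminate: σ_y = 320.0 MPa, ρ = 2000 kg/m³, cost = 9.100 $/kg
  gray cast iron: σ_y = 164.0 MPa, ρ = 7272 kg/m³, cost = 0.7310 $/kg
  low-carbon steel: M = 43.5 kN·m per $
  gray cast iron: M = 30.8 kN·m per $
  GFRP laminate: M = 17.6 kN·m per $
  polycarbonate: M = 10.3 kN·m per $
  borosilicate glass: M = 4.09 kN·m per $
  nickel superalloy: M = 2.75 kN·m per $
  PEEK: M = 0.898 kN·m per $
Highest index: low-carbon steel.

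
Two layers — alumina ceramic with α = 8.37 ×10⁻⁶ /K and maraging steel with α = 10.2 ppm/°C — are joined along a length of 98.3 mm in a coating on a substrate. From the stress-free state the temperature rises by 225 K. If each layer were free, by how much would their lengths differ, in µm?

Δα = |8.37 − 10.2|×10⁻⁶/K = 1.83×10⁻⁶/K.
ΔL_mismatch = Δα·L·ΔT = 1.83×10⁻⁶ × 98.3 mm × 225.0 K = 40.5 µm.

40.5 µm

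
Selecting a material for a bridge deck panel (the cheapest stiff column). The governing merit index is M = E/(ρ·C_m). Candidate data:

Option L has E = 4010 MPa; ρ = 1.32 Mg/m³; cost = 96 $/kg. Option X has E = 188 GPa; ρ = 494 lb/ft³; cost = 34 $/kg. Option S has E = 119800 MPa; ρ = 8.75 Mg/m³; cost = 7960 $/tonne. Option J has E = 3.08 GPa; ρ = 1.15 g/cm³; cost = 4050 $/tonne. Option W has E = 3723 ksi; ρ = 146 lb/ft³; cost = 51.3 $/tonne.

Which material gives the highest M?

option W

In SI units:
  option L: E = 4.010 GPa, ρ = 1320 kg/m³, cost = 96.00 $/kg
  option X: E = 188.0 GPa, ρ = 7913 kg/m³, cost = 34.00 $/kg
  option S: E = 119.8 GPa, ρ = 8750 kg/m³, cost = 7.960 $/kg
  option J: E = 3.080 GPa, ρ = 1150 kg/m³, cost = 4.050 $/kg
  option W: E = 25.67 GPa, ρ = 2339 kg/m³, cost = 0.05130 $/kg
  option W: M = 214 MN·m per $
  option S: M = 1.72 MN·m per $
  option X: M = 0.699 MN·m per $
  option J: M = 0.661 MN·m per $
  option L: M = 0.0316 MN·m per $
The maximum is for option W.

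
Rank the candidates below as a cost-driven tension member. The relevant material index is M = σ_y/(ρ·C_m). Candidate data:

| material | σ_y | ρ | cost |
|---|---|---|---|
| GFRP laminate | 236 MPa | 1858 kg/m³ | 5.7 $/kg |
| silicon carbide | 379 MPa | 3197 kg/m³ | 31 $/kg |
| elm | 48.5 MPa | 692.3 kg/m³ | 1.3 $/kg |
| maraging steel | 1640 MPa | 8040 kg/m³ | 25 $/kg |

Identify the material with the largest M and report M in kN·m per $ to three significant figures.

elm, M = 53.9 kN·m per $

Evaluate M for each candidate:
  elm: M = 53.9 kN·m per $
  GFRP laminate: M = 22.3 kN·m per $
  maraging steel: M = 8.16 kN·m per $
  silicon carbide: M = 3.82 kN·m per $
Highest index: elm.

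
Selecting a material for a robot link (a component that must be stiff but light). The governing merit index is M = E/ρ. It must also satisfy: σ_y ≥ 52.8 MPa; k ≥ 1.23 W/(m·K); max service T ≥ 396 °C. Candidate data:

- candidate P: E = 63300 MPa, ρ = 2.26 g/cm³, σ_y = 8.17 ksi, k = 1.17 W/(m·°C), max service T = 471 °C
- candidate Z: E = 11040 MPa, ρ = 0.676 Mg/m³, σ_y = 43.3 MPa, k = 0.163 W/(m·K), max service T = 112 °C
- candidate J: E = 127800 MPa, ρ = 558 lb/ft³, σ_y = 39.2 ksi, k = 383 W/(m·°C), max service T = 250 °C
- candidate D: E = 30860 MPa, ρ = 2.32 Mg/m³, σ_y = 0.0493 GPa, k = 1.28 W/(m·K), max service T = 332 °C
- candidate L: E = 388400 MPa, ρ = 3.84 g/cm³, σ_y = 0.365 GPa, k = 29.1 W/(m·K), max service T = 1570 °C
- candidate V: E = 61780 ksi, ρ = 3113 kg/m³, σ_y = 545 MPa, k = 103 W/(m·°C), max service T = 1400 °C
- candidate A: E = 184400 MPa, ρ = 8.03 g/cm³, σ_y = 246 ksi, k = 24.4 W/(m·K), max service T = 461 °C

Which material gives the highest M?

Screen on constraints: σ_y ≥ 52.8 MPa; k ≥ 1.23 W/(m·K); max service T ≥ 396 °C. Survivors: candidate L, candidate V, candidate A.
Putting every candidate on a common basis:
  candidate L: E = 388.4 GPa, ρ = 3840 kg/m³
  candidate V: E = 426.0 GPa, ρ = 3113 kg/m³
  candidate A: E = 184.4 GPa, ρ = 8030 kg/m³
  candidate V: M = 137 MN·m/kg
  candidate L: M = 101 MN·m/kg
  candidate A: M = 23.0 MN·m/kg
Candidate V has the largest M.

candidate V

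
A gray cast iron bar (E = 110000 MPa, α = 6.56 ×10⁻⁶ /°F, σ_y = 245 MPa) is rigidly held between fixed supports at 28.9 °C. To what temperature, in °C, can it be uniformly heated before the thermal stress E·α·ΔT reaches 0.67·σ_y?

E = 110000 MPa = 110.0 GPa.
α = 6.56×10⁻⁶/°F × 9/5 = 11.8×10⁻⁶/K.
E·α·ΔT = 164.2 MPa ⇒ ΔT = 164.2 / (110.0×10³ × 11.8×10⁻⁶) = 126.4 K.
T = 28.9 + 126.4 = 155.3 °C.

155 °C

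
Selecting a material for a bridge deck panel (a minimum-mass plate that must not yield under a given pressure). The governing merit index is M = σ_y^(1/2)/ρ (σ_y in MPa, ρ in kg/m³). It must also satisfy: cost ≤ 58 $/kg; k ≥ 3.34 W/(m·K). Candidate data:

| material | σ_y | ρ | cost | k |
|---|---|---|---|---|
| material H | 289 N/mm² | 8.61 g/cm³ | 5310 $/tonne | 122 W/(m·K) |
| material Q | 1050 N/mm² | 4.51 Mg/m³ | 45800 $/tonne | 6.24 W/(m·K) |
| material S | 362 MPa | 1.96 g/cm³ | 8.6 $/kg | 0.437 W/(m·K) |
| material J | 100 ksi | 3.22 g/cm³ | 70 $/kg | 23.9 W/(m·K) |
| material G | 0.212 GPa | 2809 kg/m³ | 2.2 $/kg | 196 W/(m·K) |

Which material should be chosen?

Screen on constraints: cost ≤ 58 $/kg; k ≥ 3.34 W/(m·K). Survivors: material H, material Q, material G.
Putting every candidate on a common basis:
  material H: σ_y = 289.0 MPa, ρ = 8610 kg/m³
  material Q: σ_y = 1050 MPa, ρ = 4510 kg/m³
  material G: σ_y = 212.0 MPa, ρ = 2809 kg/m³
  material Q: M = 7.18×10⁻³
  material G: M = 5.18×10⁻³
  material H: M = 1.97×10⁻³
Material Q has the largest M.

material Q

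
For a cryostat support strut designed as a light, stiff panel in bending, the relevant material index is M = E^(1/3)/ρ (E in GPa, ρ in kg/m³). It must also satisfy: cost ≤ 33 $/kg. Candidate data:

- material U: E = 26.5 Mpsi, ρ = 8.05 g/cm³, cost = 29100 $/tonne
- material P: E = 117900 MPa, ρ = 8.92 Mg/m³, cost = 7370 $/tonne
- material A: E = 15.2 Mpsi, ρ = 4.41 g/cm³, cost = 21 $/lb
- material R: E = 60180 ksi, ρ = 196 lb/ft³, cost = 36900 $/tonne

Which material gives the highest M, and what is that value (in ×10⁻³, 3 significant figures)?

material U, M = 0.705×10⁻³

Screen on constraints: cost ≤ 33 $/kg. Survivors: material U, material P.
Normalizing units and computing the index:
  material U: E = 182.7 GPa, ρ = 8050 kg/m³
  material P: E = 117.9 GPa, ρ = 8920 kg/m³
  material U: M = 0.705×10⁻³
  material P: M = 0.550×10⁻³
The maximum is for material U.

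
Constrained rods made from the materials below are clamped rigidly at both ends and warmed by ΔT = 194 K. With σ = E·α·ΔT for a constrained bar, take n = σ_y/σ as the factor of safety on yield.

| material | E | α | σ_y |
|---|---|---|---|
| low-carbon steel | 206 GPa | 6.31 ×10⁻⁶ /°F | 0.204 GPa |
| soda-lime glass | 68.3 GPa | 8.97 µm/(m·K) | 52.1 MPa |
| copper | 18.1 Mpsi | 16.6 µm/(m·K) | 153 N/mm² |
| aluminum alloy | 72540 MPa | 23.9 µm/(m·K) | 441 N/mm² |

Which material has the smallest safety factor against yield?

copper

Converting E to GPa, α to ×10⁻⁶/K, σ_y to MPa, then σ and n for each:
  low-carbon steel: E = 206.0, α = 11.4, σ_y = 204.0 → σ = 454 MPa, n = 0.449
  soda-lime glass: E = 68.30, α = 8.97, σ_y = 52.10 → σ = 119 MPa, n = 0.438
  copper: E = 124.8, α = 16.6, σ_y = 153.0 → σ = 402 MPa, n = 0.381
  aluminum alloy: E = 72.54, α = 23.9, σ_y = 441.0 → σ = 336 MPa, n = 1.31
The minimum is copper at n = 0.381.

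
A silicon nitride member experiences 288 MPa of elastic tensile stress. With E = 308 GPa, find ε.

9.35×10⁻⁴

ε = σ/E = 288 / 308000 = 9.35×10⁻⁴.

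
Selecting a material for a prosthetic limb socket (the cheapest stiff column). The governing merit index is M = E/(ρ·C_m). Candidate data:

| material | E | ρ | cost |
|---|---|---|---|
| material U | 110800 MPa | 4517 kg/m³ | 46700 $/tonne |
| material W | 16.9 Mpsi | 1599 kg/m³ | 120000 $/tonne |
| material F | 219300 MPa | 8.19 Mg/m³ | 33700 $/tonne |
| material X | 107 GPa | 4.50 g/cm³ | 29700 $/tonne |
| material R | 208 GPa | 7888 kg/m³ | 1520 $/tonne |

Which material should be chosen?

material R

After converting to SI:
  material U: E = 110.8 GPa, ρ = 4517 kg/m³, cost = 46.70 $/kg
  material W: E = 116.5 GPa, ρ = 1599 kg/m³, cost = 120.0 $/kg
  material F: E = 219.3 GPa, ρ = 8190 kg/m³, cost = 33.70 $/kg
  material X: E = 107.0 GPa, ρ = 4500 kg/m³, cost = 29.70 $/kg
  material R: E = 208.0 GPa, ρ = 7888 kg/m³, cost = 1.520 $/kg
  material R: M = 17.3 MN·m per $
  material X: M = 0.801 MN·m per $
  material F: M = 0.795 MN·m per $
  material W: M = 0.607 MN·m per $
  material U: M = 0.525 MN·m per $
Highest index: material R.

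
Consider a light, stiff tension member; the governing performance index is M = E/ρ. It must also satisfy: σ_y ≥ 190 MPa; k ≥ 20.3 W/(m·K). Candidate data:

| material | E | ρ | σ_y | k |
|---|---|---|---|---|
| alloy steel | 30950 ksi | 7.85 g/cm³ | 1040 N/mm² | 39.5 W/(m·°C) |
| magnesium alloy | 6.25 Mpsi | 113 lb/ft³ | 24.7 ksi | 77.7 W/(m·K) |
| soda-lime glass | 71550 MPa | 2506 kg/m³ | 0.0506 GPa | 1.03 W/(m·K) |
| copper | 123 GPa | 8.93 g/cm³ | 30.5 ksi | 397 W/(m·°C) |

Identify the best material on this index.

Screen on constraints: σ_y ≥ 190 MPa; k ≥ 20.3 W/(m·K). Survivors: alloy steel, copper.
Putting every candidate on a common basis:
  alloy steel: E = 213.4 GPa, ρ = 7850 kg/m³
  copper: E = 123.0 GPa, ρ = 8930 kg/m³
  alloy steel: M = 27.2 MN·m/kg
  copper: M = 13.8 MN·m/kg
Highest index: alloy steel.

alloy steel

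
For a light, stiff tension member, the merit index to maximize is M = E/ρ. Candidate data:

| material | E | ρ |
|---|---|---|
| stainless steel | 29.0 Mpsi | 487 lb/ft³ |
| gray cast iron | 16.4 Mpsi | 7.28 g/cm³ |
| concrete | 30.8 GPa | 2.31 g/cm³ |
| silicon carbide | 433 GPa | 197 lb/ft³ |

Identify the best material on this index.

Convert each candidate to consistent units, then evaluate M:
  stainless steel: E = 199.9 GPa, ρ = 7801 kg/m³
  gray cast iron: E = 113.1 GPa, ρ = 7280 kg/m³
  concrete: E = 30.80 GPa, ρ = 2310 kg/m³
  silicon carbide: E = 433.0 GPa, ρ = 3156 kg/m³
  silicon carbide: M = 137 MN·m/kg
  stainless steel: M = 25.6 MN·m/kg
  gray cast iron: M = 15.5 MN·m/kg
  concrete: M = 13.3 MN·m/kg
The maximum is for silicon carbide.

silicon carbide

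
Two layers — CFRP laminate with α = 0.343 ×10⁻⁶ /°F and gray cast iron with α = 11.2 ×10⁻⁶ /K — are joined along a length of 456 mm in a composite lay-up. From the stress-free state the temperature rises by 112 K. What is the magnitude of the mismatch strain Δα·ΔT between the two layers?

CFRP laminate: α = 0.343×10⁻⁶/°F × 9/5 = 0.617×10⁻⁶/K.
Δα = |0.617 − 11.2|×10⁻⁶/K = 10.6×10⁻⁶/K.
Mismatch strain = Δα·ΔT = 10.6×10⁻⁶ × 112.0 = 1.19×10⁻³.

1.19×10⁻³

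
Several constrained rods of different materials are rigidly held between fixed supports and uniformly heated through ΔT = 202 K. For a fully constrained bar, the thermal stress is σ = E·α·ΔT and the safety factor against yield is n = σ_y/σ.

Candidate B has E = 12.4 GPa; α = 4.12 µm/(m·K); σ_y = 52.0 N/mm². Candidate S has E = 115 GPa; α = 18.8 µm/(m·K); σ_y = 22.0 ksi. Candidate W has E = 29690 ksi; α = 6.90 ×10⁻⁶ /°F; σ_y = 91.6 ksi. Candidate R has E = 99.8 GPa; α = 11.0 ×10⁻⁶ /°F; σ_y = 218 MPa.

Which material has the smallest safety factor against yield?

candidate S

Converting E to GPa, α to ×10⁻⁶/K, σ_y to MPa, then σ and n for each:
  candidate B: E = 12.40, α = 4.12, σ_y = 52.00 → σ = 10.3 MPa, n = 5.04
  candidate S: E = 115.0, α = 18.8, σ_y = 151.7 → σ = 437 MPa, n = 0.347
  candidate W: E = 204.7, α = 12.4, σ_y = 631.6 → σ = 514 MPa, n = 1.23
  candidate R: E = 99.80, α = 19.8, σ_y = 218.0 → σ = 399 MPa, n = 0.546
Smallest n: candidate S with n = 0.347.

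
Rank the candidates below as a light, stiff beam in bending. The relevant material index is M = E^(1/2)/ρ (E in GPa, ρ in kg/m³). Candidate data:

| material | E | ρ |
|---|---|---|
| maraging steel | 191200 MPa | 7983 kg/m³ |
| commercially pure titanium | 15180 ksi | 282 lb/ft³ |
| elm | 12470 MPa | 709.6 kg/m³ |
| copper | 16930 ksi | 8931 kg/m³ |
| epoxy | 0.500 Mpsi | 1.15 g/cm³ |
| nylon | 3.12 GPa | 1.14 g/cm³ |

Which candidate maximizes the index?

elm

After converting to SI:
  maraging steel: E = 191.2 GPa, ρ = 7983 kg/m³
  commercially pure titanium: E = 104.7 GPa, ρ = 4517 kg/m³
  elm: E = 12.47 GPa, ρ = 709.6 kg/m³
  copper: E = 116.7 GPa, ρ = 8931 kg/m³
  epoxy: E = 3.447 GPa, ρ = 1150 kg/m³
  nylon: E = 3.120 GPa, ρ = 1140 kg/m³
  elm: M = 4.98×10⁻³
  commercially pure titanium: M = 2.26×10⁻³
  maraging steel: M = 1.73×10⁻³
  epoxy: M = 1.61×10⁻³
  nylon: M = 1.55×10⁻³
  copper: M = 1.21×10⁻³
Elm has the largest M.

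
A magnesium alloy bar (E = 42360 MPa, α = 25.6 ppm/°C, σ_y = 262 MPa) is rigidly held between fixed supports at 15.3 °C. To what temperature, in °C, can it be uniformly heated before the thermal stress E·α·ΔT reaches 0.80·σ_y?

E = 42360 MPa = 42.36 GPa.
E·α·ΔT = 209.6 MPa ⇒ ΔT = 209.6 / (42.36×10³ × 25.6×10⁻⁶) = 193.3 K.
T = 15.3 + 193.3 = 208.6 °C.

209 °C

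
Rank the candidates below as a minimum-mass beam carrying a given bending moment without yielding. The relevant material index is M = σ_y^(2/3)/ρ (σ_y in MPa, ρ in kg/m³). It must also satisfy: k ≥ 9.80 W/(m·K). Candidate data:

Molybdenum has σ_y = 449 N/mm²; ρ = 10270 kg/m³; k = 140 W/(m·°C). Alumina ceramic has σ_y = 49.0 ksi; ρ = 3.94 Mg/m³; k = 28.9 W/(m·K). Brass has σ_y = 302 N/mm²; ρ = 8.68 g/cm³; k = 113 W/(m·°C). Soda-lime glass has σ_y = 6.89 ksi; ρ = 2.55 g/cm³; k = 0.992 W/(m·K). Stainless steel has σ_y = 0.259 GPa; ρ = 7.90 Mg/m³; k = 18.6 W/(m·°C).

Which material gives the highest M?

alumina ceramic

Screen on constraints: k ≥ 9.80 W/(m·K). Survivors: molybdenum, alumina ceramic, brass, stainless steel.
Convert each candidate to consistent units, then evaluate M:
  molybdenum: σ_y = 449.0 MPa, ρ = 10270 kg/m³
  alumina ceramic: σ_y = 337.8 MPa, ρ = 3940 kg/m³
  brass: σ_y = 302.0 MPa, ρ = 8680 kg/m³
  stainless steel: σ_y = 259.0 MPa, ρ = 7900 kg/m³
  alumina ceramic: M = 12.3×10⁻³
  molybdenum: M = 5.71×10⁻³
  brass: M = 5.19×10⁻³
  stainless steel: M = 5.14×10⁻³
Alumina ceramic ranks first.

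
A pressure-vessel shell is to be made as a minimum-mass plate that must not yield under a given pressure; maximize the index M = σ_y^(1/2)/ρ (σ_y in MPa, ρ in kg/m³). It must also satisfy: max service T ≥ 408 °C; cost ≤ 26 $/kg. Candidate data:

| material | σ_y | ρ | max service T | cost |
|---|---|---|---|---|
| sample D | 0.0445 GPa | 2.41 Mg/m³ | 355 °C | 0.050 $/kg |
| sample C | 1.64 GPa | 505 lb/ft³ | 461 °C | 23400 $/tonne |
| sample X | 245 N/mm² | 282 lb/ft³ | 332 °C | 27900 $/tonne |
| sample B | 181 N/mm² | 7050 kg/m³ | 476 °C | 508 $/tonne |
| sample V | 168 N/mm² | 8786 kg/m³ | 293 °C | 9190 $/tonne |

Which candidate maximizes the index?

Screen on constraints: max service T ≥ 408 °C; cost ≤ 26 $/kg. Survivors: sample C, sample B.
Convert each candidate to consistent units, then evaluate M:
  sample C: σ_y = 1640 MPa, ρ = 8089 kg/m³
  sample B: σ_y = 181.0 MPa, ρ = 7050 kg/m³
  sample C: M = 5.01×10⁻³
  sample B: M = 1.91×10⁻³
The maximum is for sample C.

sample C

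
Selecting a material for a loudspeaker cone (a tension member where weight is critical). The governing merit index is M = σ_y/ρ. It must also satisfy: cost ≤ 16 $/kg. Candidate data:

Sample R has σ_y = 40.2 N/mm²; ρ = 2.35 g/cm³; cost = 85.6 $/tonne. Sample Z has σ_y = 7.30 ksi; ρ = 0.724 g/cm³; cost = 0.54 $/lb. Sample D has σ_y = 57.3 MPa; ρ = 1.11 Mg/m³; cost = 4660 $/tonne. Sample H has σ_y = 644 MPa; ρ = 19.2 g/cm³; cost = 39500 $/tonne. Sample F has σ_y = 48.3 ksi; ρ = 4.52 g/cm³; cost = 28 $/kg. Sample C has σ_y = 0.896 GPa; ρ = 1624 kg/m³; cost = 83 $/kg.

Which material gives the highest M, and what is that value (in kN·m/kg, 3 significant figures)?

sample Z, M = 69.5 kN·m/kg

Screen on constraints: cost ≤ 16 $/kg. Survivors: sample R, sample Z, sample D.
Convert each candidate to consistent units, then evaluate M:
  sample R: σ_y = 40.20 MPa, ρ = 2350 kg/m³
  sample Z: σ_y = 50.33 MPa, ρ = 724.0 kg/m³
  sample D: σ_y = 57.30 MPa, ρ = 1110 kg/m³
  sample Z: M = 69.5 kN·m/kg
  sample D: M = 51.6 kN·m/kg
  sample R: M = 17.1 kN·m/kg
Sample Z ranks first.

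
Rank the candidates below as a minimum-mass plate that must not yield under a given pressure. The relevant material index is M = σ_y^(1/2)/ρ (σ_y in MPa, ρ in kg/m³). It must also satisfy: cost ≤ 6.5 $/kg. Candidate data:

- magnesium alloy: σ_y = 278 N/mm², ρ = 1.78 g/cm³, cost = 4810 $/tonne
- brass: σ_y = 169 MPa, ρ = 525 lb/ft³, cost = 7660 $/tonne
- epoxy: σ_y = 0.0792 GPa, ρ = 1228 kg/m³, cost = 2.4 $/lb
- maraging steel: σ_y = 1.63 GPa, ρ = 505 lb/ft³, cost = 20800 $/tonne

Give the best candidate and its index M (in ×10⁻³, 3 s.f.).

Screen on constraints: cost ≤ 6.5 $/kg. Survivors: magnesium alloy, epoxy.
After converting to SI:
  magnesium alloy: σ_y = 278.0 MPa, ρ = 1780 kg/m³
  epoxy: σ_y = 79.20 MPa, ρ = 1228 kg/m³
  magnesium alloy: M = 9.37×10⁻³
  epoxy: M = 7.25×10⁻³
Highest index: magnesium alloy.

magnesium alloy, M = 9.37×10⁻³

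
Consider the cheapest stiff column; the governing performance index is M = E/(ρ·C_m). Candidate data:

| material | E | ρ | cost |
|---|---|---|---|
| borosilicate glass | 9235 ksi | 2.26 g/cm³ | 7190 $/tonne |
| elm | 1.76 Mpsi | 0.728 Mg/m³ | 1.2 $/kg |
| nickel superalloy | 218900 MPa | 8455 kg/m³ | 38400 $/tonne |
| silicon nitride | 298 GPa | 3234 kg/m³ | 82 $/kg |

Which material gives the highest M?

elm

Putting every candidate on a common basis:
  borosilicate glass: E = 63.67 GPa, ρ = 2260 kg/m³, cost = 7.190 $/kg
  elm: E = 12.13 GPa, ρ = 728.0 kg/m³, cost = 1.200 $/kg
  nickel superalloy: E = 218.9 GPa, ρ = 8455 kg/m³, cost = 38.40 $/kg
  silicon nitride: E = 298.0 GPa, ρ = 3234 kg/m³, cost = 82.00 $/kg
  elm: M = 13.9 MN·m per $
  borosilicate glass: M = 3.92 MN·m per $
  silicon nitride: M = 1.12 MN·m per $
  nickel superalloy: M = 0.674 MN·m per $
Elm ranks first.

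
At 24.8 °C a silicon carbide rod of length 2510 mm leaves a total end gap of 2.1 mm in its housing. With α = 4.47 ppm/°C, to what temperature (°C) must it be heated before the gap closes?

α·L₀·ΔT = 2.1 mm ⇒ ΔT = 2.1 / (4.47×10⁻⁶ × 2510.0) = 187.2 K.
T = 24.8 + 187.2 = 212.0 °C.

212 °C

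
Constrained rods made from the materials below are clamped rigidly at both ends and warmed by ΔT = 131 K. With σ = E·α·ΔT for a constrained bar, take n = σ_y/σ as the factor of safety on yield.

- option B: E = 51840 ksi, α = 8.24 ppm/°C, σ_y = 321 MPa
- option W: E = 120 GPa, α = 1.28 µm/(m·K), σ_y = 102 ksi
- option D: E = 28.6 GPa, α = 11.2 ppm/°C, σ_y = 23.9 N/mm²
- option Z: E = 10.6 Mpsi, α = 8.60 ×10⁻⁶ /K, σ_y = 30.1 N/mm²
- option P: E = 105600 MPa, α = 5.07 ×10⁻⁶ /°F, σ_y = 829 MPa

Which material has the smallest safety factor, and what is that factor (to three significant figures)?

option Z, n = 0.366

In consistent units (E in GPa, α in ×10⁻⁶/K, σ_y in MPa):
  option B: E = 357.4, α = 8.24, σ_y = 321.0 → σ = 386 MPa, n = 0.832
  option W: E = 120.0, α = 1.28, σ_y = 703.3 → σ = 20.1 MPa, n = 35.0
  option D: E = 28.60, α = 11.2, σ_y = 23.90 → σ = 42.0 MPa, n = 0.570
  option Z: E = 73.08, α = 8.60, σ_y = 30.10 → σ = 82.3 MPa, n = 0.366
  option P: E = 105.6, α = 9.13, σ_y = 829.0 → σ = 126 MPa, n = 6.57
The minimum is option Z at n = 0.366.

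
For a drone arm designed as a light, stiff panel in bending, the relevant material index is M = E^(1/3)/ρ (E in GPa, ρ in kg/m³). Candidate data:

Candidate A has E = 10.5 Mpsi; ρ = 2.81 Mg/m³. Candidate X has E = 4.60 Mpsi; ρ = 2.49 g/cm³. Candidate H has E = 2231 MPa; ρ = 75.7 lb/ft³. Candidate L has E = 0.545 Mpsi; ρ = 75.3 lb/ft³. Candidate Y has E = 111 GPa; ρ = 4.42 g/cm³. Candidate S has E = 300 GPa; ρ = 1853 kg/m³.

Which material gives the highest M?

Putting every candidate on a common basis:
  candidate A: E = 72.39 GPa, ρ = 2810 kg/m³
  candidate X: E = 31.72 GPa, ρ = 2490 kg/m³
  candidate H: E = 2.231 GPa, ρ = 1213 kg/m³
  candidate L: E = 3.758 GPa, ρ = 1206 kg/m³
  candidate Y: E = 111.0 GPa, ρ = 4420 kg/m³
  candidate S: E = 300.0 GPa, ρ = 1853 kg/m³
  candidate S: M = 3.61×10⁻³
  candidate A: M = 1.48×10⁻³
  candidate L: M = 1.29×10⁻³
  candidate X: M = 1.27×10⁻³
  candidate Y: M = 1.09×10⁻³
  candidate H: M = 1.08×10⁻³
Candidate S has the largest M.

candidate S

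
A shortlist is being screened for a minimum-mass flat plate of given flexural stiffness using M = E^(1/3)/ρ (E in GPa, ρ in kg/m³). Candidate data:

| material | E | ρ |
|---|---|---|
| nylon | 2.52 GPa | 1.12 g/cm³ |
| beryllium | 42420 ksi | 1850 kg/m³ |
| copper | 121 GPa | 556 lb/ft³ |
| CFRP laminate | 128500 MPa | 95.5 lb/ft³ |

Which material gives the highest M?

In SI units:
  nylon: E = 2.520 GPa, ρ = 1120 kg/m³
  beryllium: E = 292.5 GPa, ρ = 1850 kg/m³
  copper: E = 121.0 GPa, ρ = 8906 kg/m³
  CFRP laminate: E = 128.5 GPa, ρ = 1530 kg/m³
  beryllium: M = 3.59×10⁻³
  CFRP laminate: M = 3.30×10⁻³
  nylon: M = 1.22×10⁻³
  copper: M = 0.555×10⁻³
Beryllium ranks first.

beryllium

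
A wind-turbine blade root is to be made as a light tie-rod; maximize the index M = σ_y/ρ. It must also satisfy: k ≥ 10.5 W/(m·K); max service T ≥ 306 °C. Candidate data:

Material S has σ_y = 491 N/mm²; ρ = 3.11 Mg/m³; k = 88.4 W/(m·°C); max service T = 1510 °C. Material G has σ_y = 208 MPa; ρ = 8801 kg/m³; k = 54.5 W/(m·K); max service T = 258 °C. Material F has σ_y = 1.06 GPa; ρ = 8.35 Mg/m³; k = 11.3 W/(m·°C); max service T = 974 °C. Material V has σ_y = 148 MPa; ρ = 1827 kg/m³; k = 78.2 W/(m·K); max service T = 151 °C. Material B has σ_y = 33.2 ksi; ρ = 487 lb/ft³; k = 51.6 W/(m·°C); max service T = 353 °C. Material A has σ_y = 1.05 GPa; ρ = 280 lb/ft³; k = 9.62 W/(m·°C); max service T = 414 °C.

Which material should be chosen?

Screen on constraints: k ≥ 10.5 W/(m·K); max service T ≥ 306 °C. Survivors: material S, material F, material B.
Convert each candidate to consistent units, then evaluate M:
  material S: σ_y = 491.0 MPa, ρ = 3110 kg/m³
  material F: σ_y = 1060 MPa, ρ = 8350 kg/m³
  material B: σ_y = 228.9 MPa, ρ = 7801 kg/m³
  material S: M = 158 kN·m/kg
  material F: M = 127 kN·m/kg
  material B: M = 29.3 kN·m/kg
The maximum is for material S.

material S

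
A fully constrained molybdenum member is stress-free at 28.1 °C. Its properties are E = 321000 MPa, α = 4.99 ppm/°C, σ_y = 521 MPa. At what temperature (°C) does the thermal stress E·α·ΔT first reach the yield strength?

E = 321000 MPa = 321.0 GPa.
E·α·ΔT = 521.0 MPa ⇒ ΔT = 521.0 / (321.0×10³ × 4.99×10⁻⁶) = 325.3 K.
T = 28.1 + 325.3 = 353.4 °C.

353 °C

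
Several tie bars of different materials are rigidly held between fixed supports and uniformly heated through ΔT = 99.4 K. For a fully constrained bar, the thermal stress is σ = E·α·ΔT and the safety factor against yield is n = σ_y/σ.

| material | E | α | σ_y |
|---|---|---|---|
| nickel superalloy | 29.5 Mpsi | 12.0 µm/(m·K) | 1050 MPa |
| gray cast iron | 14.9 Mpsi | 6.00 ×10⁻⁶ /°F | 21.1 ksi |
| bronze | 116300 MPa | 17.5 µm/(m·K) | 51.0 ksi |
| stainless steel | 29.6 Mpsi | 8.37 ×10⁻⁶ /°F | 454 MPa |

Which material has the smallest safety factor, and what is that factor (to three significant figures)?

gray cast iron, n = 1.32

Converting E to GPa, α to ×10⁻⁶/K, σ_y to MPa, then σ and n for each:
  nickel superalloy: E = 203.4, α = 12.0, σ_y = 1050 → σ = 243 MPa, n = 4.33
  gray cast iron: E = 102.7, α = 10.8, σ_y = 145.5 → σ = 110 MPa, n = 1.32
  bronze: E = 116.3, α = 17.5, σ_y = 351.6 → σ = 202 MPa, n = 1.74
  stainless steel: E = 204.1, α = 15.1, σ_y = 454.0 → σ = 306 MPa, n = 1.49
Gray cast iron has the lowest safety factor, n = 1.32.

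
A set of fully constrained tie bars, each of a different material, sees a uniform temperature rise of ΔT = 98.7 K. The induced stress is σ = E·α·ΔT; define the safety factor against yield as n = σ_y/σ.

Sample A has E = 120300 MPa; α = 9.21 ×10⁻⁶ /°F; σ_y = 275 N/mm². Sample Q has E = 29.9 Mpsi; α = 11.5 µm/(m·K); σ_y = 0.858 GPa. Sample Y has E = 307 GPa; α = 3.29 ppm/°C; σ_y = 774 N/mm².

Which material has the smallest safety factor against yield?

In consistent units (E in GPa, α in ×10⁻⁶/K, σ_y in MPa):
  sample A: E = 120.3, α = 16.6, σ_y = 275.0 → σ = 197 MPa, n = 1.40
  sample Q: E = 206.2, α = 11.5, σ_y = 858.0 → σ = 234 MPa, n = 3.67
  sample Y: E = 307.0, α = 3.29, σ_y = 774.0 → σ = 99.7 MPa, n = 7.76
The minimum is sample A at n = 1.40.

sample A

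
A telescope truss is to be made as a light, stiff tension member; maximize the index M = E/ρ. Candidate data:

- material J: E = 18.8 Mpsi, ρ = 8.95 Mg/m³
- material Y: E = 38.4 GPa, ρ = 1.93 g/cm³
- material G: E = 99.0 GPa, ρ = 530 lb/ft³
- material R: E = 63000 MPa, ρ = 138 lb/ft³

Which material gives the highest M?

material R

Putting every candidate on a common basis:
  material J: E = 129.6 GPa, ρ = 8950 kg/m³
  material Y: E = 38.40 GPa, ρ = 1930 kg/m³
  material G: E = 99.00 GPa, ρ = 8490 kg/m³
  material R: E = 63.00 GPa, ρ = 2211 kg/m³
  material R: M = 28.5 MN·m/kg
  material Y: M = 19.9 MN·m/kg
  material J: M = 14.5 MN·m/kg
  material G: M = 11.7 MN·m/kg
The maximum is for material R.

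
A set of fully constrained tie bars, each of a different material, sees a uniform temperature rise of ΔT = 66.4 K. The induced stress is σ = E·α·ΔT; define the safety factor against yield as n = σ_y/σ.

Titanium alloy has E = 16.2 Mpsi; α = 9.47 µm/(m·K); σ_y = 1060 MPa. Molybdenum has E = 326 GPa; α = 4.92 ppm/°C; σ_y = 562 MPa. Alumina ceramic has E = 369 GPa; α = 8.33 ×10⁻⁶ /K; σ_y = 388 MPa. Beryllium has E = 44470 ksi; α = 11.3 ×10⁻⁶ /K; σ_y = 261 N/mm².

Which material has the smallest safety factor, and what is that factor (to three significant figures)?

In consistent units (E in GPa, α in ×10⁻⁶/K, σ_y in MPa):
  titanium alloy: E = 111.7, α = 9.47, σ_y = 1060 → σ = 70.2 MPa, n = 15.1
  molybdenum: E = 326.0, α = 4.92, σ_y = 562.0 → σ = 107 MPa, n = 5.28
  alumina ceramic: E = 369.0, α = 8.33, σ_y = 388.0 → σ = 204 MPa, n = 1.90
  beryllium: E = 306.6, α = 11.3, σ_y = 261.0 → σ = 230 MPa, n = 1.13
Beryllium has the lowest safety factor, n = 1.13.

beryllium, n = 1.13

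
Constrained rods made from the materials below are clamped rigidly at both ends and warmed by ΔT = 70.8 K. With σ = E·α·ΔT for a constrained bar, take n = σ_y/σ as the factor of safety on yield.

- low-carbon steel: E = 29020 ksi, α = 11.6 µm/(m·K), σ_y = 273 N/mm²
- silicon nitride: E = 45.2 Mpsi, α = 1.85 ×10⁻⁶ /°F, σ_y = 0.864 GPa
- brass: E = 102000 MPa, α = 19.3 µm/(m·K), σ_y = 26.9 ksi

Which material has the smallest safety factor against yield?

Converting E to GPa, α to ×10⁻⁶/K, σ_y to MPa, then σ and n for each:
  low-carbon steel: E = 200.1, α = 11.6, σ_y = 273.0 → σ = 164 MPa, n = 1.66
  silicon nitride: E = 311.6, α = 3.33, σ_y = 864.0 → σ = 73.5 MPa, n = 11.8
  brass: E = 102.0, α = 19.3, σ_y = 185.5 → σ = 139 MPa, n = 1.33
Brass has the lowest safety factor, n = 1.33.

brass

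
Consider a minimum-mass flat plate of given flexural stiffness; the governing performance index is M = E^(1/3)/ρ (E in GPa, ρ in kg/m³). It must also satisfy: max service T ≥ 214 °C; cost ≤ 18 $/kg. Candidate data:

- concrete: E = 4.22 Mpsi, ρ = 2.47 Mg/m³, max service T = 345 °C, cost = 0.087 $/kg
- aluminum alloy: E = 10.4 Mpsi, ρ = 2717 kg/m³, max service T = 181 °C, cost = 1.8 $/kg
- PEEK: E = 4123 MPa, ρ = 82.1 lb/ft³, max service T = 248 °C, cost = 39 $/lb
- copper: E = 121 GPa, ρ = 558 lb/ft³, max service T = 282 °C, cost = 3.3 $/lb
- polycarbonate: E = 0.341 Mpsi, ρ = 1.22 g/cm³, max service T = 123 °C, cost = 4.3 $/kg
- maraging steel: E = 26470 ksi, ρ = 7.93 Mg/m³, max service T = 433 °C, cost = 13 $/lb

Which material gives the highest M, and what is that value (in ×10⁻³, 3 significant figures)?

Screen on constraints: max service T ≥ 214 °C; cost ≤ 18 $/kg. Survivors: concrete, copper.
After converting to SI:
  concrete: E = 29.10 GPa, ρ = 2470 kg/m³
  copper: E = 121.0 GPa, ρ = 8938 kg/m³
  concrete: M = 1.25×10⁻³
  copper: M = 0.553×10⁻³
The maximum is for concrete.

concrete, M = 1.25×10⁻³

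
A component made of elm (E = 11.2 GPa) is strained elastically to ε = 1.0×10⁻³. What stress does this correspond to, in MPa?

11.2 MPa

σ = E·ε = 11200 MPa × 1.0×10⁻³ = 11.2 MPa.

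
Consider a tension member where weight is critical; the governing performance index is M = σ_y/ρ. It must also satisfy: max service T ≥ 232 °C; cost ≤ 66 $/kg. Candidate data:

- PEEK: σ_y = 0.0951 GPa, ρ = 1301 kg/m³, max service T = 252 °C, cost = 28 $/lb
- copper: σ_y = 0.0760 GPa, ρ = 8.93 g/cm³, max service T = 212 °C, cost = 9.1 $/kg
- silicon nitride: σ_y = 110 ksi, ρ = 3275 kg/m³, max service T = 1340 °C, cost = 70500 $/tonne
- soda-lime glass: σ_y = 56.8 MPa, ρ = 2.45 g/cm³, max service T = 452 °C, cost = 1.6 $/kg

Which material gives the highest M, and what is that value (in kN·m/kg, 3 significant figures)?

PEEK, M = 73.1 kN·m/kg

Screen on constraints: max service T ≥ 232 °C; cost ≤ 66 $/kg. Survivors: PEEK, soda-lime glass.
After converting to SI:
  PEEK: σ_y = 95.10 MPa, ρ = 1301 kg/m³
  soda-lime glass: σ_y = 56.80 MPa, ρ = 2450 kg/m³
  PEEK: M = 73.1 kN·m/kg
  soda-lime glass: M = 23.2 kN·m/kg
PEEK has the largest M.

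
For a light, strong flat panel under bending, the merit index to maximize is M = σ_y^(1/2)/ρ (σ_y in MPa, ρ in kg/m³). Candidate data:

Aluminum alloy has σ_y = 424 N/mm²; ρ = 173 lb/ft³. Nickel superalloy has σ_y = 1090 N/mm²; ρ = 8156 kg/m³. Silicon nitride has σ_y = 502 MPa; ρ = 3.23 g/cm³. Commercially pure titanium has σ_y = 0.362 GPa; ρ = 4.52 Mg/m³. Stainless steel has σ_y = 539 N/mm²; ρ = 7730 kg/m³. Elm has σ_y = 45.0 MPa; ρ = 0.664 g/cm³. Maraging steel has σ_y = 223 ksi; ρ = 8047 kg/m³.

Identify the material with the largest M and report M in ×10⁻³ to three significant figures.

Putting every candidate on a common basis:
  aluminum alloy: σ_y = 424.0 MPa, ρ = 2771 kg/m³
  nickel superalloy: σ_y = 1090 MPa, ρ = 8156 kg/m³
  silicon nitride: σ_y = 502.0 MPa, ρ = 3230 kg/m³
  commercially pure titanium: σ_y = 362.0 MPa, ρ = 4520 kg/m³
  stainless steel: σ_y = 539.0 MPa, ρ = 7730 kg/m³
  elm: σ_y = 45.00 MPa, ρ = 664.0 kg/m³
  maraging steel: σ_y = 1538 MPa, ρ = 8047 kg/m³
  elm: M = 10.1×10⁻³
  aluminum alloy: M = 7.43×10⁻³
  silicon nitride: M = 6.94×10⁻³
  maraging steel: M = 4.87×10⁻³
  commercially pure titanium: M = 4.21×10⁻³
  nickel superalloy: M = 4.05×10⁻³
  stainless steel: M = 3.00×10⁻³
The maximum is for elm.

elm, M = 10.1×10⁻³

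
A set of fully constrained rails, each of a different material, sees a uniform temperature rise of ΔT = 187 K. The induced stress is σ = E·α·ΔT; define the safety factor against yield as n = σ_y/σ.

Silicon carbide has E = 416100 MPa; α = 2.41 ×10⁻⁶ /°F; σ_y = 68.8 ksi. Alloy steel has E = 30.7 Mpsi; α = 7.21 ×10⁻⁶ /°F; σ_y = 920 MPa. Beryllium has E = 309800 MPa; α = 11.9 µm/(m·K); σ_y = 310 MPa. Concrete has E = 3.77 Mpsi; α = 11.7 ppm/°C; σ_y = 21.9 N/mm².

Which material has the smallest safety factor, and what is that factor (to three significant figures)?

With everything in SI (GPa, ×10⁻⁶/K, MPa):
  silicon carbide: E = 416.1, α = 4.34, σ_y = 474.4 → σ = 338 MPa, n = 1.41
  alloy steel: E = 211.7, α = 13.0, σ_y = 920.0 → σ = 514 MPa, n = 1.79
  beryllium: E = 309.8, α = 11.9, σ_y = 310.0 → σ = 689 MPa, n = 0.450
  concrete: E = 25.99, α = 11.7, σ_y = 21.90 → σ = 56.9 MPa, n = 0.385
The minimum is concrete at n = 0.385.

concrete, n = 0.385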